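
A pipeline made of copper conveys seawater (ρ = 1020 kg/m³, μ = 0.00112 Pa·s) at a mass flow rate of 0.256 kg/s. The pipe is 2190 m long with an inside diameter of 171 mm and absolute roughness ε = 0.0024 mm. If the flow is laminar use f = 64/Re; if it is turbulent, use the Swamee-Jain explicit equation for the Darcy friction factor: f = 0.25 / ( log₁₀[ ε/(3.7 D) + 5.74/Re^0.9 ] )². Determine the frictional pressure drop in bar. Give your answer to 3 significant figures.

ΔP ≈ 2.93×10^-4 bar

A = πD²/4 = π(0.171)²/4 = 0.02297 m²; mean velocity V = ṁ/(ρA) = 0.256/(1020 · 0.02297) = 0.01093 m/s.
Reynolds number Re = ρVD/μ = 1020 · 0.01093 · 0.171 / 0.00112 = 1702.
Re < 2300 → laminar flow, so f = 64/Re = 64/1702 = 0.0376 (the turbulent correlation is not needed).
Darcy-Weisbach: ΔP = f(L/D)(ρV²/2) = 0.0376·(2190/0.171)·(1020·0.01093²/2) = 0.0376·1.281e+04·0.06091 = 29.33 Pa.
ΔP = 29.33 Pa = 2.93×10^-4 bar.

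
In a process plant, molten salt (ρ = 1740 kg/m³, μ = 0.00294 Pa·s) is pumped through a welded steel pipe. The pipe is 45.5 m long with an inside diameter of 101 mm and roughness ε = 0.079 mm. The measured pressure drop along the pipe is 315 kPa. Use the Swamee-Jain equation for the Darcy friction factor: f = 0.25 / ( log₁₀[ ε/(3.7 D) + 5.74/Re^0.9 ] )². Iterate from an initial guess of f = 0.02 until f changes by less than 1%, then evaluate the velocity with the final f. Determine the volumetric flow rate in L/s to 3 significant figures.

Q ≈ 51.4 L/s

Rearranging Darcy-Weisbach: V = √(2·ΔP·D/(f·L·ρ)). With ε/D = 7.9e-05/0.101 = 0.000782, iterate starting from f = 0.02:
  f = 0.02 → V = √(2·3.15e+05·0.101/(0.02·45.5·1740)) = 6.339 m/s; Re = ρVD/μ = 3.789e+05; f → 0.01956
  f = 0.01956 → V = 6.41 m/s; Re = 3.832e+05; f → 0.01955
Converged (Δf/f < 1%). With the final f = 0.01955: V = √(2·3.15e+05·0.101/(0.01955·45.5·1740)) = 6.411 m/s.
Q = V·A = 6.411·(π/4·0.101²) = 0.05137 m³/s = 51.4 L/s.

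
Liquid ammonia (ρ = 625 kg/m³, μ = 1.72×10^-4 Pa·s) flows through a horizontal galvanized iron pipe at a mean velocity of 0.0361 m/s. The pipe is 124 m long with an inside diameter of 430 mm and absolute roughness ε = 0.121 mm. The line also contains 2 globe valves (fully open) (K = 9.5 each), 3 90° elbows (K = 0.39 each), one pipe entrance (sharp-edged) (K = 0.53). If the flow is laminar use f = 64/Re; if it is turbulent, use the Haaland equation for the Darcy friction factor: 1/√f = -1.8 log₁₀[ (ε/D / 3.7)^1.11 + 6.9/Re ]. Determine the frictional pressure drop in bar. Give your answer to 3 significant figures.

ΔP ≈ 1.09×10^-4 bar

Reynolds number Re = ρVD/μ = 625 · 0.0361 · 0.43 / 0.000172 = 5.641e+04.
Re > 4000 → turbulent. Relative roughness ε/D = 0.000121/0.43 = 0.000281. Haaland: 1/√f = -1.8 log₁₀[(0.000281/3.7)^1.11 + 6.9/5.641e+04] = -1.8 log₁₀[2.68e-05 + 0.000122] = 6.888, so f = 0.02108.
Total minor-loss coefficient ΣK = 2·9.5 + 3·0.39 + 1·0.53 = 20.7.
ΔP = [f·L/D + ΣK]·(ρV²/2) = [0.02108·124/0.43 + 20.7]·(625·0.0361²/2) = [6.079 + 20.7]·0.4073 = 10.91 Pa.
ΔP = 10.91 Pa = 1.09×10^-4 bar.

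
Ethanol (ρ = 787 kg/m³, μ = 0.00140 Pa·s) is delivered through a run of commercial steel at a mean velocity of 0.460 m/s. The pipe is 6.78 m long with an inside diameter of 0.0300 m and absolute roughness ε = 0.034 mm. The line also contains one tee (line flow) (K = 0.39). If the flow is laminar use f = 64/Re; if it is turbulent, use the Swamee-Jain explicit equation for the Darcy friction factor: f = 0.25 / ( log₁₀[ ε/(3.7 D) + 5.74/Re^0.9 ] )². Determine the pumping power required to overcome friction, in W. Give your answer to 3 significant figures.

P ≈ 0.224 W

Reynolds number Re = ρVD/μ = 787 · 0.46 · 0.03 / 0.0014 = 7758.
Re > 4000 → turbulent. Relative roughness ε/D = 3.4e-05/0.03 = 0.00113. Swamee-Jain: f = 0.25/(log₁₀[0.00113/3.7 + 5.74/7758^0.9])² = 0.25/(log₁₀[0.000306 + 0.00181])² = 0.25/(-2.674)² = 0.03496.
Total minor-loss coefficient ΣK = 1·0.39 = 0.39.
ΔP = [f·L/D + ΣK]·(ρV²/2) = [0.03496·6.78/0.03 + 0.39]·(787·0.46²/2) = [7.902 + 0.39]·83.26 = 690.4 Pa.
Q = V·A = 0.46·0.0007069 = 0.0003252 m³/s.
Pumping power P = QΔP = 0.0003252·690.4 = 0.2245 W = 0.224 W.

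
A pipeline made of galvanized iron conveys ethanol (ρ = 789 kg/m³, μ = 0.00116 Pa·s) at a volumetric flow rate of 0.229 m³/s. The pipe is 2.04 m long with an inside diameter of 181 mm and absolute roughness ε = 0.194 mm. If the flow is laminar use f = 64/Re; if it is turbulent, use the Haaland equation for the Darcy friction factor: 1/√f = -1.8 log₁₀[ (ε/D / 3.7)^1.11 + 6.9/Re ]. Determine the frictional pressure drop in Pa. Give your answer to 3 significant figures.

ΔP ≈ 7130 Pa

Cross-sectional area A = πD²/4 = π(0.181)²/4 = 0.02573 m²; mean velocity V = Q/A = 0.229/0.02573 = 8.9 m/s.
Reynolds number Re = ρVD/μ = 789 · 8.9 · 0.181 / 0.00116 = 1.096e+06.
Re > 4000 → turbulent. Relative roughness ε/D = 0.000194/0.181 = 0.00107. Haaland: 1/√f = -1.8 log₁₀[(0.00107/3.7)^1.11 + 6.9/1.096e+06] = -1.8 log₁₀[0.000118 + 6.3e-06] = 7.029, so f = 0.02024.
Darcy-Weisbach: ΔP = f(L/D)(ρV²/2) = 0.02024·(2.04/0.181)·(789·8.9²/2) = 0.02024·11.27·3.125e+04 = 7129 Pa.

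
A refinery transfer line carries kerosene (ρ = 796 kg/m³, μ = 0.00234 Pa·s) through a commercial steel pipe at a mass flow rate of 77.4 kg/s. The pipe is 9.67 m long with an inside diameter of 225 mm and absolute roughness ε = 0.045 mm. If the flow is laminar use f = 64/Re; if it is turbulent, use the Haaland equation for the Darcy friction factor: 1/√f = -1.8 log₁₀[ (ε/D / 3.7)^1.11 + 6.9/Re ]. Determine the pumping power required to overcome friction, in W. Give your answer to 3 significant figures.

A = πD²/4 = π(0.225)²/4 = 0.03976 m²; mean velocity V = ṁ/(ρA) = 77.4/(796 · 0.03976) = 2.446 m/s.
Reynolds number Re = ρVD/μ = 796 · 2.446 · 0.225 / 0.00234 = 1.872e+05.
Re > 4000 → turbulent. Relative roughness ε/D = 4.5e-05/0.225 = 0.0002. Haaland: 1/√f = -1.8 log₁₀[(0.0002/3.7)^1.11 + 6.9/1.872e+05] = -1.8 log₁₀[1.83e-05 + 3.69e-05] = 7.664, so f = 0.01702.
Darcy-Weisbach: ΔP = f(L/D)(ρV²/2) = 0.01702·(9.67/0.225)·(796·2.446²/2) = 0.01702·42.98·2380 = 1741 Pa.
Q = ṁ/ρ = 77.4/796 = 0.09724 m³/s.
Pumping power P = QΔP = 0.09724·1741 = 169.3 W = 169 W.

P ≈ 169 W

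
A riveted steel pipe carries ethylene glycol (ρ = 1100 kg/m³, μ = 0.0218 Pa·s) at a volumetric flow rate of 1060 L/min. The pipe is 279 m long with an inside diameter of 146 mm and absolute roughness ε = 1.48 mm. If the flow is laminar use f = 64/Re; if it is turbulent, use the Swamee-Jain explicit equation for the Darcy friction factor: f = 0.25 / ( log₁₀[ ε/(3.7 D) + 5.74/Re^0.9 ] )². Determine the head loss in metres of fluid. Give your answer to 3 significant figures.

h_f ≈ 4.94 m

Q = 1060 L/min = 1060/60000 = 0.01767 m³/s.
Cross-sectional area A = πD²/4 = π(0.146)²/4 = 0.01674 m²; mean velocity V = Q/A = 0.01767/0.01674 = 1.055 m/s.
Reynolds number Re = ρVD/μ = 1100 · 1.055 · 0.146 / 0.0218 = 7774.
Re > 4000 → turbulent. Relative roughness ε/D = 0.00148/0.146 = 0.0101. Swamee-Jain: f = 0.25/(log₁₀[0.0101/3.7 + 5.74/7774^0.9])² = 0.25/(log₁₀[0.00274 + 0.00181])² = 0.25/(-2.342)² = 0.04557.
Darcy-Weisbach: ΔP = f(L/D)(ρV²/2) = 0.04557·(279/0.146)·(1100·1.055²/2) = 0.04557·1911·612.5 = 5.334e+04 Pa.
Head loss h_f = ΔP/(ρg) = 5.334e+04/(1100·9.81) = 4.94 m.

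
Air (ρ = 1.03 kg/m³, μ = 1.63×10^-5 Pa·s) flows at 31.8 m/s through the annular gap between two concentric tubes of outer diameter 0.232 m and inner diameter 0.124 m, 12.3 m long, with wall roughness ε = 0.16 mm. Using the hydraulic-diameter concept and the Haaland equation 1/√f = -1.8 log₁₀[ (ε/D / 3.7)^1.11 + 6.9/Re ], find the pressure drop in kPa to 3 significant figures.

Hydraulic diameter D_h = 4A/P = D_o - D_i = 0.232 - 0.124 = 0.108 m.
Re = ρVD_h/μ = 1.03·31.8·0.108/1.63e-05 = 2.17e+05.
ε/D_h = 0.00016/0.108 = 0.00148; Haaland gives 1/√f = -1.8 log₁₀[0.000169+3.18e-05] = 6.654, so f = 0.02259.
ΔP = f(L/D_h)(ρV²/2) = 0.02259·12.3/0.108·520.8 = 1340 Pa.
ΔP = 1.34 kPa.

ΔP ≈ 1.34 kPa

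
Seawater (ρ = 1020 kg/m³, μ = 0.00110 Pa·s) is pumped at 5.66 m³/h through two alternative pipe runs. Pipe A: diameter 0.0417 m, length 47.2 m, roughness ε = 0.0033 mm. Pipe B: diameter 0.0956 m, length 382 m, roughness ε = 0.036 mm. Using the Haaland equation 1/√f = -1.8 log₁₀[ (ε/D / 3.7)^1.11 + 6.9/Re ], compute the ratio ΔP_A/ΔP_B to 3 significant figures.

ΔP_A/ΔP_B ≈ 6.32

Pipe A: V = Q/A = 0.001572/0.001366 = 1.151 m/s; Re = 4.451e+04; ε/D = 7.91e-05; Haaland → f = 0.02147; ΔP_A = f(L/D)(ρV²/2) = 1.642e+04 Pa.
Pipe B: V = Q/A = 0.001572/0.007178 = 0.219 m/s; Re = 1.942e+04; ε/D = 0.000377; Haaland → f = 0.0266; ΔP_B = f(L/D)(ρV²/2) = 2601 Pa.
ΔP_A/ΔP_B = 1.642e+04/2601 = 6.32.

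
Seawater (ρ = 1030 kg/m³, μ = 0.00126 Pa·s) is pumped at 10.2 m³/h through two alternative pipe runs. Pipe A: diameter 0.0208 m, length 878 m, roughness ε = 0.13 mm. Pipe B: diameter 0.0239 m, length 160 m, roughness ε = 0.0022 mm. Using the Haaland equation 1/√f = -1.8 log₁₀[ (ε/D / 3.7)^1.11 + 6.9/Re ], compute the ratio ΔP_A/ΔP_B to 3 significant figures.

Pipe A: V = Q/A = 0.002833/0.0003398 = 8.338 m/s; Re = 1.418e+05; ε/D = 0.00625; Haaland → f = 0.03312; ΔP_A = f(L/D)(ρV²/2) = 5.006e+07 Pa.
Pipe B: V = Q/A = 0.002833/0.0004486 = 6.316 m/s; Re = 1.234e+05; ε/D = 9.21e-05; Haaland → f = 0.01753; ΔP_B = f(L/D)(ρV²/2) = 2.411e+06 Pa.
ΔP_A/ΔP_B = 5.006e+07/2.411e+06 = 20.8.

ΔP_A/ΔP_B ≈ 20.8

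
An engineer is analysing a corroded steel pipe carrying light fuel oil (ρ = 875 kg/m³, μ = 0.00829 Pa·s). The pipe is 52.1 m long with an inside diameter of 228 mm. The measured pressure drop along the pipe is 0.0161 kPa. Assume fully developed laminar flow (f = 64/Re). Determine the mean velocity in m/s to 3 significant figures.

V ≈ 0.0606 m/s

For laminar flow, f = 64/Re with Re = ρVD/μ, so Darcy-Weisbach reduces to ΔP = 32μLV/D². Solving for V: V = ΔP·D²/(32μL) = 16.1·(0.228)²/(32·0.00829·52.1) = 0.06056 m/s.
Check: Re = ρVD/μ = 875·0.06056·0.228/0.00829 = 1457 < 2300, so the laminar assumption holds.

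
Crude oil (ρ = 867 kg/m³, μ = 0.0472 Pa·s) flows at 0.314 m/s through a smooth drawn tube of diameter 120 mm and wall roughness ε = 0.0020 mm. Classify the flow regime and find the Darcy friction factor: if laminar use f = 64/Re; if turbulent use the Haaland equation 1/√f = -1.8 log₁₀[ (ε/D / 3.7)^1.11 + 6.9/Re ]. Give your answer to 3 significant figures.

f ≈ 0.0925

Re = ρVD/μ = 867·0.314·0.12/0.0472 = 692.1.
Re < 2300 → laminar, so f = 64/Re = 0.09247 (roughness is irrelevant in laminar flow).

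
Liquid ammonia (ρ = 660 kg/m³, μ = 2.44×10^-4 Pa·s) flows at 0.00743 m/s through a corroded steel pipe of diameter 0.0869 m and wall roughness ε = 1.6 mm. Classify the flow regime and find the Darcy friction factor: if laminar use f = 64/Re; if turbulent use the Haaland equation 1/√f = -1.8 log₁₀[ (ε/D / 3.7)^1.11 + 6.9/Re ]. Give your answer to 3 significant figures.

Re = ρVD/μ = 660·0.00743·0.0869/0.000244 = 1746.
Re < 2300 → laminar, so f = 64/Re = 0.03665 (roughness is irrelevant in laminar flow).

f ≈ 0.0366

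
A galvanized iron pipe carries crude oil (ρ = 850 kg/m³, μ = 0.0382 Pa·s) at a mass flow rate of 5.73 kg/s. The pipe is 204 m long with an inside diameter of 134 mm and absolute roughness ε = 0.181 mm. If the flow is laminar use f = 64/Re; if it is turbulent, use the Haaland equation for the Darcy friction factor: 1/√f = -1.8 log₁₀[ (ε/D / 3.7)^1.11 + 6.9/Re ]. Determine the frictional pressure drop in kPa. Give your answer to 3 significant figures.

ΔP ≈ 6.64 kPa

A = πD²/4 = π(0.134)²/4 = 0.0141 m²; mean velocity V = ṁ/(ρA) = 5.73/(850 · 0.0141) = 0.478 m/s.
Reynolds number Re = ρVD/μ = 850 · 0.478 · 0.134 / 0.0382 = 1425.
Re < 2300 → laminar flow, so f = 64/Re = 64/1425 = 0.0449 (the turbulent correlation is not needed).
Darcy-Weisbach: ΔP = f(L/D)(ρV²/2) = 0.0449·(204/0.134)·(850·0.478²/2) = 0.0449·1522·97.11 = 6639 Pa.
ΔP = 6639 Pa = 6.64 kPa.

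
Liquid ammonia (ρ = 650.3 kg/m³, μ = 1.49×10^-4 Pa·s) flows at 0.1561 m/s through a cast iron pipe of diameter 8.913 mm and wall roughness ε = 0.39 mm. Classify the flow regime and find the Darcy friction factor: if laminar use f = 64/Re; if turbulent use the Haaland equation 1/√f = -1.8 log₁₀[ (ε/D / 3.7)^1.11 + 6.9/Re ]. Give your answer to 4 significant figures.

Re = ρVD/μ = 650.3·0.1561·0.008913/0.000149 = 6072.
Re > 4000 → turbulent. ε/D = 0.00039/0.008913 = 0.0438; Haaland: 1/√f = -1.8 log₁₀[0.00726 + 0.00114] = 3.737, so f = 0.07162.

f ≈ 0.07162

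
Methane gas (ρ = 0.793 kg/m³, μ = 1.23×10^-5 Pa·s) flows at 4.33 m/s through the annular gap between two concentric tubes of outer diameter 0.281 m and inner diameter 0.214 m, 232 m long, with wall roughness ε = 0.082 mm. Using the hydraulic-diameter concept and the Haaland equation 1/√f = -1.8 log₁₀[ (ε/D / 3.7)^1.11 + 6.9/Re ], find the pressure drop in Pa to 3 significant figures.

Hydraulic diameter D_h = 4A/P = D_o - D_i = 0.281 - 0.214 = 0.067 m.
Re = ρVD_h/μ = 0.793·4.33·0.067/1.23e-05 = 1.87e+04.
ε/D_h = 8.2e-05/0.067 = 0.00122; Haaland gives 1/√f = -1.8 log₁₀[0.000137+0.000369] = 5.933, so f = 0.02841.
ΔP = f(L/D_h)(ρV²/2) = 0.02841·232/0.067·7.434 = 731.4 Pa.

ΔP ≈ 731 Pa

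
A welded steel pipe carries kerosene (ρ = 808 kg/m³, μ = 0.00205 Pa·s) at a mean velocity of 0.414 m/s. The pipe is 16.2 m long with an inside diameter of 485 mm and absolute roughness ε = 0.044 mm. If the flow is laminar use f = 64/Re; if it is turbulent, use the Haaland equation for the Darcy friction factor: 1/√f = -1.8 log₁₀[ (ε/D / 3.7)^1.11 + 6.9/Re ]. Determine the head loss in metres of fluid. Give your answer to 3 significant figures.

Reynolds number Re = ρVD/μ = 808 · 0.414 · 0.485 / 0.00205 = 7.914e+04.
Re > 4000 → turbulent. Relative roughness ε/D = 4.4e-05/0.485 = 9.07e-05. Haaland: 1/√f = -1.8 log₁₀[(9.07e-05/3.7)^1.11 + 6.9/7.914e+04] = -1.8 log₁₀[7.63e-06 + 8.72e-05] = 7.242, so f = 0.01907.
Darcy-Weisbach: ΔP = f(L/D)(ρV²/2) = 0.01907·(16.2/0.485)·(808·0.414²/2) = 0.01907·33.4·69.24 = 44.1 Pa.
Head loss h_f = ΔP/(ρg) = 44.1/(808·9.81) = 0.00556 m.

h_f ≈ 0.00556 m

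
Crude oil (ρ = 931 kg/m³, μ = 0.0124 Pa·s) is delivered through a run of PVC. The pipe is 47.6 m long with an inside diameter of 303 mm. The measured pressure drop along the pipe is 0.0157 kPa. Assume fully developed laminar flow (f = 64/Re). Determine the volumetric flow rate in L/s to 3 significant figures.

For laminar flow, f = 64/Re with Re = ρVD/μ, so Darcy-Weisbach reduces to ΔP = 32μLV/D². Solving for V: V = ΔP·D²/(32μL) = 15.7·(0.303)²/(32·0.0124·47.6) = 0.07631 m/s.
Check: Re = ρVD/μ = 931·0.07631·0.303/0.0124 = 1736 < 2300, so the laminar assumption holds.
Q = V·A = 0.07631·(π/4·0.303²) = 0.005503 m³/s = 5.50 L/s.

Q ≈ 5.50 L/s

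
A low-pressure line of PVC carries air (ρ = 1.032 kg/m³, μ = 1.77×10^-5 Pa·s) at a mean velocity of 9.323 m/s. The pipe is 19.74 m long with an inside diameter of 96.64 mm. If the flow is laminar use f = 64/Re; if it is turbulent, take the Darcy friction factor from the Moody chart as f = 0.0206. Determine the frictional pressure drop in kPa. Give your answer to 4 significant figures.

ΔP ≈ 0.1887 kPa

Reynolds number Re = ρVD/μ = 1.032 · 9.323 · 0.09664 / 1.77e-05 = 5.253e+04.
Re > 4000 → turbulent; use the Moody-chart value f = 0.0206.
Darcy-Weisbach: ΔP = f(L/D)(ρV²/2) = 0.0206·(19.74/0.09664)·(1.032·9.323²/2) = 0.0206·204.3·44.85 = 188.7 Pa.
ΔP = 188.7 Pa = 0.1887 kPa.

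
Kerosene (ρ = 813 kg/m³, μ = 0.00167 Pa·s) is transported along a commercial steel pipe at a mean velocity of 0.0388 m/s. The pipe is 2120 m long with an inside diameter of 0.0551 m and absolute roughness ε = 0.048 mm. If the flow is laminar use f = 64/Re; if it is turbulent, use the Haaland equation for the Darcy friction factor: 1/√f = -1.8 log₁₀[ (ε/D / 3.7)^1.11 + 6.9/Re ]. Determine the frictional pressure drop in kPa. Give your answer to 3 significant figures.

ΔP ≈ 1.45 kPa

Reynolds number Re = ρVD/μ = 813 · 0.0388 · 0.0551 / 0.00167 = 1041.
Re < 2300 → laminar flow, so f = 64/Re = 64/1041 = 0.06149 (the turbulent correlation is not needed).
Darcy-Weisbach: ΔP = f(L/D)(ρV²/2) = 0.06149·(2120/0.0551)·(813·0.0388²/2) = 0.06149·3.848e+04·0.612 = 1448 Pa.
ΔP = 1448 Pa = 1.45 kPa.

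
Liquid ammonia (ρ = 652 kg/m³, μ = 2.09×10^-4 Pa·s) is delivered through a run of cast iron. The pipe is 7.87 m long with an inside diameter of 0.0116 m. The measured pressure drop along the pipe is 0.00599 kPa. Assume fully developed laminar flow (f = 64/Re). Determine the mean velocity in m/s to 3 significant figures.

V ≈ 0.0153 m/s

For laminar flow, f = 64/Re with Re = ρVD/μ, so Darcy-Weisbach reduces to ΔP = 32μLV/D². Solving for V: V = ΔP·D²/(32μL) = 5.99·(0.0116)²/(32·0.000209·7.87) = 0.01531 m/s.
Check: Re = ρVD/μ = 652·0.01531·0.0116/0.000209 = 554.2 < 2300, so the laminar assumption holds.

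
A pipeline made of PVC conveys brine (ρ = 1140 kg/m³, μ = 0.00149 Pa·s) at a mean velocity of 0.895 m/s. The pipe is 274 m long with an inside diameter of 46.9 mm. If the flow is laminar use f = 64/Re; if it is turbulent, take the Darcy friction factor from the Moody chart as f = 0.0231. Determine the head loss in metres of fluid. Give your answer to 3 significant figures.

Reynolds number Re = ρVD/μ = 1140 · 0.895 · 0.0469 / 0.00149 = 3.212e+04.
Re > 4000 → turbulent; use the Moody-chart value f = 0.0231.
Darcy-Weisbach: ΔP = f(L/D)(ρV²/2) = 0.0231·(274/0.0469)·(1140·0.895²/2) = 0.0231·5842·456.6 = 6.162e+04 Pa.
Head loss h_f = ΔP/(ρg) = 6.162e+04/(1140·9.81) = 5.51 m.

h_f ≈ 5.51 m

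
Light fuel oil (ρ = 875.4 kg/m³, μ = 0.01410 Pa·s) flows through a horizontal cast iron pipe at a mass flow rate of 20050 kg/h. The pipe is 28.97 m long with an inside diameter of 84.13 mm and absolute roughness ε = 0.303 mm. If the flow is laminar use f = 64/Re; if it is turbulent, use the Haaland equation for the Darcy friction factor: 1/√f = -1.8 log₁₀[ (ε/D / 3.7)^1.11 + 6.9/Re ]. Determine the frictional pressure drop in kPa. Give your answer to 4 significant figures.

ΔP ≈ 7.807 kPa

ṁ = 20050 kg/h = 20050/3600 = 5.569 kg/s.
A = πD²/4 = π(0.08413)²/4 = 0.005559 m²; mean velocity V = ṁ/(ρA) = 5.569/(875.4 · 0.005559) = 1.144 m/s.
Reynolds number Re = ρVD/μ = 875.4 · 1.144 · 0.08413 / 0.0141 = 5978.
Re > 4000 → turbulent. Relative roughness ε/D = 0.000303/0.08413 = 0.0036. Haaland: 1/√f = -1.8 log₁₀[(0.0036/3.7)^1.11 + 6.9/5978] = -1.8 log₁₀[0.000454 + 0.00115] = 5.029, so f = 0.03955.
Darcy-Weisbach: ΔP = f(L/D)(ρV²/2) = 0.03955·(28.97/0.08413)·(875.4·1.144²/2) = 0.03955·344.3·573.3 = 7807 Pa.
ΔP = 7807 Pa = 7.807 kPa.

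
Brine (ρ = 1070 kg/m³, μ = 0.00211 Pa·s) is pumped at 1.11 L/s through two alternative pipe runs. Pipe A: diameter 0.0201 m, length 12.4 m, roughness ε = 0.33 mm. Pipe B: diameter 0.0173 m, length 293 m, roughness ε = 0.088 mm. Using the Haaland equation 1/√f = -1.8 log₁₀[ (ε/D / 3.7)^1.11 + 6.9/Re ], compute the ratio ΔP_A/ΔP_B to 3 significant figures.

ΔP_A/ΔP_B ≈ 0.0285

Pipe A: V = Q/A = 0.00111/0.0003173 = 3.498 m/s; Re = 3.566e+04; ε/D = 0.0164; Haaland → f = 0.04642; ΔP_A = f(L/D)(ρV²/2) = 1.875e+05 Pa.
Pipe B: V = Q/A = 0.00111/0.0002351 = 4.722 m/s; Re = 4.143e+04; ε/D = 0.00509; Haaland → f = 0.03254; ΔP_B = f(L/D)(ρV²/2) = 6.575e+06 Pa.
ΔP_A/ΔP_B = 1.875e+05/6.575e+06 = 0.0285.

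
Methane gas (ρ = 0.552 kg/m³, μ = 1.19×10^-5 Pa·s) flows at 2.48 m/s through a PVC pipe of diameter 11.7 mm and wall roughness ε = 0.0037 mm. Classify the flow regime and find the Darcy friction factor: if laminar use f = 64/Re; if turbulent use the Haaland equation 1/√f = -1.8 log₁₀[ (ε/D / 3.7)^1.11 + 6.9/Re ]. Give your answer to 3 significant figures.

Re = ρVD/μ = 0.552·2.48·0.0117/1.19e-05 = 1346.
Re < 2300 → laminar, so f = 64/Re = 0.04755 (roughness is irrelevant in laminar flow).

f ≈ 0.0475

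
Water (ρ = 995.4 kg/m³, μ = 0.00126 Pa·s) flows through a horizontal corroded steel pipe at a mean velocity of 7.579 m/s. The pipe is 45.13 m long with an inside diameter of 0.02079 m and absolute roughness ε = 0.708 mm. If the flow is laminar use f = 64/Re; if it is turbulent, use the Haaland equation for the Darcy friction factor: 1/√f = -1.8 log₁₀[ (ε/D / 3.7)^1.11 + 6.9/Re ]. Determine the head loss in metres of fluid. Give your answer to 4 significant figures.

h_f ≈ 385.5 m

Reynolds number Re = ρVD/μ = 995.4 · 7.579 · 0.02079 / 0.00126 = 1.245e+05.
Re > 4000 → turbulent. Relative roughness ε/D = 0.000708/0.02079 = 0.0341. Haaland: 1/√f = -1.8 log₁₀[(0.0341/3.7)^1.11 + 6.9/1.245e+05] = -1.8 log₁₀[0.0055 + 5.54e-05] = 4.06, so f = 0.06066.
Darcy-Weisbach: ΔP = f(L/D)(ρV²/2) = 0.06066·(45.13/0.02079)·(995.4·7.579²/2) = 0.06066·2171·2.859e+04 = 3.765e+06 Pa.
Head loss h_f = ΔP/(ρg) = 3.765e+06/(995.4·9.81) = 385.5 m.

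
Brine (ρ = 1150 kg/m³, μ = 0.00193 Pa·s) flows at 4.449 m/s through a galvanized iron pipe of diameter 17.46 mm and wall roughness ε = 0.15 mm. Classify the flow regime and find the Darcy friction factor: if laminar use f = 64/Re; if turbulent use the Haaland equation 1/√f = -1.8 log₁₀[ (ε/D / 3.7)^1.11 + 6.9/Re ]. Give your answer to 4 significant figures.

f ≈ 0.03740

Re = ρVD/μ = 1150·4.449·0.01746/0.00193 = 4.629e+04.
Re > 4000 → turbulent. ε/D = 0.00015/0.01746 = 0.00859; Haaland: 1/√f = -1.8 log₁₀[0.00119 + 0.000149] = 5.171, so f = 0.0374.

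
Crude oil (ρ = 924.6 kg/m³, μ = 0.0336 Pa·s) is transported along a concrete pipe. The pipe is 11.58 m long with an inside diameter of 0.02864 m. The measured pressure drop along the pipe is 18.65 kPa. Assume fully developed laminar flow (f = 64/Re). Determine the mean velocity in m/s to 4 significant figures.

For laminar flow, f = 64/Re with Re = ρVD/μ, so Darcy-Weisbach reduces to ΔP = 32μLV/D². Solving for V: V = ΔP·D²/(32μL) = 1.865e+04·(0.02864)²/(32·0.0336·11.58) = 1.229 m/s.
Check: Re = ρVD/μ = 924.6·1.229·0.02864/0.0336 = 968.3 < 2300, so the laminar assumption holds.

V ≈ 1.229 m/s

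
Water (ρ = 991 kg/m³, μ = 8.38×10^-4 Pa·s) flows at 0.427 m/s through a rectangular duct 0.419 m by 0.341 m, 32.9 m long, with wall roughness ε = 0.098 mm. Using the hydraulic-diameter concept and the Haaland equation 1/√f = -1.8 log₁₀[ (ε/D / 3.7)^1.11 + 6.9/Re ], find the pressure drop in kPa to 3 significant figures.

Hydraulic diameter D_h = 4A/P = 4·(0.419·0.341)/(2·(0.419+0.341)) = 0.5715/1.52 = 0.376 m.
Re = ρVD_h/μ = 991·0.427·0.376/0.000838 = 1.899e+05.
ε/D_h = 9.8e-05/0.376 = 0.000261; Haaland gives 1/√f = -1.8 log₁₀[2.46e-05+3.63e-05] = 7.587, so f = 0.01737.
ΔP = f(L/D_h)(ρV²/2) = 0.01737·32.9/0.376·90.34 = 137.3 Pa.
ΔP = 0.137 kPa.

ΔP ≈ 0.137 kPa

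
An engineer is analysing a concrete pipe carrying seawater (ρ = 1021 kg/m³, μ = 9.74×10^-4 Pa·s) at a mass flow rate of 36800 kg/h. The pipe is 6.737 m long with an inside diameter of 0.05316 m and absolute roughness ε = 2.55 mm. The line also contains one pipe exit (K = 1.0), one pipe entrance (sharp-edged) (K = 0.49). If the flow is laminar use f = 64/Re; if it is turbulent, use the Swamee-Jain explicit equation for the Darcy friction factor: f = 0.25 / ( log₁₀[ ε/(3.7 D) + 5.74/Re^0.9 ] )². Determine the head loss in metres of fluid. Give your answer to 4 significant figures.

ṁ = 36800 kg/h = 36800/3600 = 10.22 kg/s.
A = πD²/4 = π(0.05316)²/4 = 0.00222 m²; mean velocity V = ṁ/(ρA) = 10.22/(1021 · 0.00222) = 4.511 m/s.
Reynolds number Re = ρVD/μ = 1021 · 4.511 · 0.05316 / 0.000974 = 2.514e+05.
Re > 4000 → turbulent. Relative roughness ε/D = 0.00255/0.05316 = 0.048. Swamee-Jain: f = 0.25/(log₁₀[0.048/3.7 + 5.74/2.514e+05^0.9])² = 0.25/(log₁₀[0.013 + 7.92e-05])² = 0.25/(-1.885)² = 0.07039.
Total minor-loss coefficient ΣK = 1·1 + 1·0.49 = 1.49.
ΔP = [f·L/D + ΣK]·(ρV²/2) = [0.07039·6.737/0.05316 + 1.49]·(1021·4.511²/2) = [8.92 + 1.49]·1.039e+04 = 1.081e+05 Pa.
Head loss h_f = ΔP/(ρg) = 1.081e+05/(1021·9.81) = 10.80 m.

h_f ≈ 10.80 m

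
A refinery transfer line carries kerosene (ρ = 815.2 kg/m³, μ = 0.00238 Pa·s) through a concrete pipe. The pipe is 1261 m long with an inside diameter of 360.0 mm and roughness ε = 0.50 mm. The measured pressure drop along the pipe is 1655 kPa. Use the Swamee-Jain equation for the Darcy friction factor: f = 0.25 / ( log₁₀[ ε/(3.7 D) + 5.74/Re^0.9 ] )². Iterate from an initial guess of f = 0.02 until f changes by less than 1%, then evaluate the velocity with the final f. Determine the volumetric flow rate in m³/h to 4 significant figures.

Rearranging Darcy-Weisbach: V = √(2·ΔP·D/(f·L·ρ)). With ε/D = 0.0005/0.36 = 0.00139, iterate starting from f = 0.02:
  f = 0.02 → V = √(2·1.655e+06·0.36/(0.02·1261·815.2)) = 7.613 m/s; Re = ρVD/μ = 9.388e+05; f → 0.02165
  f = 0.02165 → V = 7.318 m/s; Re = 9.023e+05; f → 0.02166
Converged (Δf/f < 1%). With the final f = 0.02166: V = √(2·1.655e+06·0.36/(0.02166·1261·815.2)) = 7.316 m/s.
Q = V·A = 7.316·(π/4·0.36²) = 0.7447 m³/s = 2681 m³/h.

Q ≈ 2681 m³/h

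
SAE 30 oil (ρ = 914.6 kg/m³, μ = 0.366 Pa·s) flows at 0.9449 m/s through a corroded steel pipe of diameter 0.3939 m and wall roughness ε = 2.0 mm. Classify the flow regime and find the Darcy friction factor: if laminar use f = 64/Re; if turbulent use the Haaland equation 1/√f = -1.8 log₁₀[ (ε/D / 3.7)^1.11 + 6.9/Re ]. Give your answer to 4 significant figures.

f ≈ 0.06881

Re = ρVD/μ = 914.6·0.9449·0.3939/0.366 = 930.1.
Re < 2300 → laminar, so f = 64/Re = 0.06881 (roughness is irrelevant in laminar flow).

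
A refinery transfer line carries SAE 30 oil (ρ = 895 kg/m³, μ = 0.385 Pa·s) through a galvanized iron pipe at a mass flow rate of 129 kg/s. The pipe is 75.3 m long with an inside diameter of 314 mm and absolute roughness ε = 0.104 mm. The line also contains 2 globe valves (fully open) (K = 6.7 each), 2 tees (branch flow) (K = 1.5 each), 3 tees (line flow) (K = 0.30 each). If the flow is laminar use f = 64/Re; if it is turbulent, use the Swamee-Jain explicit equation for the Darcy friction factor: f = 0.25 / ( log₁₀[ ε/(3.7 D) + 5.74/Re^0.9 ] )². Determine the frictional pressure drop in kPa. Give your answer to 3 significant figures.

ΔP ≈ 44.3 kPa

A = πD²/4 = π(0.314)²/4 = 0.07744 m²; mean velocity V = ṁ/(ρA) = 129/(895 · 0.07744) = 1.861 m/s.
Reynolds number Re = ρVD/μ = 895 · 1.861 · 0.314 / 0.385 = 1359.
Re < 2300 → laminar flow, so f = 64/Re = 64/1359 = 0.04711 (the turbulent correlation is not needed).
Total minor-loss coefficient ΣK = 2·6.7 + 2·1.5 + 3·0.3 = 17.3.
ΔP = [f·L/D + ΣK]·(ρV²/2) = [0.04711·75.3/0.314 + 17.3]·(895·1.861²/2) = [11.3 + 17.3]·1550 = 4.433e+04 Pa.
ΔP = 4.433e+04 Pa = 44.3 kPa.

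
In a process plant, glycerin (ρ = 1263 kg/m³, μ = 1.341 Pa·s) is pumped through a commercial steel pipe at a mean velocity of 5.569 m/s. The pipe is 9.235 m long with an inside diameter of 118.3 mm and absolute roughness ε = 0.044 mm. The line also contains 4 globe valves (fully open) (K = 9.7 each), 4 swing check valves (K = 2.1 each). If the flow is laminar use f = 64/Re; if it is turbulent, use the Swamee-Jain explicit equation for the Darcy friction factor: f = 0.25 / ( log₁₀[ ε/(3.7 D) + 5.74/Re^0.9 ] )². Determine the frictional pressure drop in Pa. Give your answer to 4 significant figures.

ΔP ≈ 1082000 Pa

Reynolds number Re = ρVD/μ = 1263 · 5.569 · 0.1183 / 1.34 = 620.5.
Re < 2300 → laminar flow, so f = 64/Re = 64/620.5 = 0.1031 (the turbulent correlation is not needed).
Total minor-loss coefficient ΣK = 4·9.7 + 4·2.1 = 47.2.
ΔP = [f·L/D + ΣK]·(ρV²/2) = [0.1031·9.235/0.1183 + 47.2]·(1263·5.569²/2) = [8.052 + 47.2]·1.959e+04 = 1.082e+06 Pa.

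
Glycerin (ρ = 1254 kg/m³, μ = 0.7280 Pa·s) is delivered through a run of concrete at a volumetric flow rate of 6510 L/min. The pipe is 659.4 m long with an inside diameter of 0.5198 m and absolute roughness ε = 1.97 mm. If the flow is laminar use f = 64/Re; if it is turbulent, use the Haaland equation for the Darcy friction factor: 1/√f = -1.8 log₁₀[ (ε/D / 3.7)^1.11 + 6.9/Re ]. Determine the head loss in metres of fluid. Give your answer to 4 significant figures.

Q = 6510 L/min = 6510/60000 = 0.1085 m³/s.
Cross-sectional area A = πD²/4 = π(0.5198)²/4 = 0.2122 m²; mean velocity V = Q/A = 0.1085/0.2122 = 0.5113 m/s.
Reynolds number Re = ρVD/μ = 1254 · 0.5113 · 0.5198 / 0.728 = 457.8.
Re < 2300 → laminar flow, so f = 64/Re = 64/457.8 = 0.1398 (the turbulent correlation is not needed).
Darcy-Weisbach: ΔP = f(L/D)(ρV²/2) = 0.1398·(659.4/0.5198)·(1254·0.5113²/2) = 0.1398·1269·163.9 = 2.907e+04 Pa.
Head loss h_f = ΔP/(ρg) = 2.907e+04/(1254·9.81) = 2.363 m.

h_f ≈ 2.363 m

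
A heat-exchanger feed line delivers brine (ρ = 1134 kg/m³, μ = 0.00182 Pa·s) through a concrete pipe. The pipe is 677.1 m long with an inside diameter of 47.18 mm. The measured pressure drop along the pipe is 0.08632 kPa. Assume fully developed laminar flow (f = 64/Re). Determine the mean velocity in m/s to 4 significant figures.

For laminar flow, f = 64/Re with Re = ρVD/μ, so Darcy-Weisbach reduces to ΔP = 32μLV/D². Solving for V: V = ΔP·D²/(32μL) = 86.32·(0.04718)²/(32·0.00182·677.1) = 0.004873 m/s.
Check: Re = ρVD/μ = 1134·0.004873·0.04718/0.00182 = 143.2 < 2300, so the laminar assumption holds.

V ≈ 0.004873 m/s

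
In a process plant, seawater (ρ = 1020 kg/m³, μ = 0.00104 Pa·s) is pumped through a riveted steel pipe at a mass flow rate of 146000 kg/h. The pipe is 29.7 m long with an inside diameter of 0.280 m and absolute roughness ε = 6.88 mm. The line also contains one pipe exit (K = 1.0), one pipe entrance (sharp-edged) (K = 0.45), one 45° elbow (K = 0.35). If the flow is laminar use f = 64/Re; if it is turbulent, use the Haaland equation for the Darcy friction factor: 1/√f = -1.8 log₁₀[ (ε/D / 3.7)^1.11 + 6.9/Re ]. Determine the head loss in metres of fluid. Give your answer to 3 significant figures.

h_f ≈ 0.158 m

ṁ = 146000 kg/h = 146000/3600 = 40.56 kg/s.
A = πD²/4 = π(0.28)²/4 = 0.06158 m²; mean velocity V = ṁ/(ρA) = 40.56/(1020 · 0.06158) = 0.6457 m/s.
Reynolds number Re = ρVD/μ = 1020 · 0.6457 · 0.28 / 0.00104 = 1.773e+05.
Re > 4000 → turbulent. Relative roughness ε/D = 0.00688/0.28 = 0.0246. Haaland: 1/√f = -1.8 log₁₀[(0.0246/3.7)^1.11 + 6.9/1.773e+05] = -1.8 log₁₀[0.00383 + 3.89e-05] = 4.343, so f = 0.05301.
Total minor-loss coefficient ΣK = 1·1 + 1·0.45 + 1·0.35 = 1.8.
ΔP = [f·L/D + ΣK]·(ρV²/2) = [0.05301·29.7/0.28 + 1.8]·(1020·0.6457²/2) = [5.623 + 1.8]·212.6 = 1578 Pa.
Head loss h_f = ΔP/(ρg) = 1578/(1020·9.81) = 0.158 m.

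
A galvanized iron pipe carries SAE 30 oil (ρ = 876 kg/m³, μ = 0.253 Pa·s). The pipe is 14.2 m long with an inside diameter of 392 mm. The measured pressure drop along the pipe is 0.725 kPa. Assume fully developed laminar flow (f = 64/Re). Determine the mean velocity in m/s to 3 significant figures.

V ≈ 0.969 m/s

For laminar flow, f = 64/Re with Re = ρVD/μ, so Darcy-Weisbach reduces to ΔP = 32μLV/D². Solving for V: V = ΔP·D²/(32μL) = 725·(0.392)²/(32·0.253·14.2) = 0.9691 m/s.
Check: Re = ρVD/μ = 876·0.9691·0.392/0.253 = 1315 < 2300, so the laminar assumption holds.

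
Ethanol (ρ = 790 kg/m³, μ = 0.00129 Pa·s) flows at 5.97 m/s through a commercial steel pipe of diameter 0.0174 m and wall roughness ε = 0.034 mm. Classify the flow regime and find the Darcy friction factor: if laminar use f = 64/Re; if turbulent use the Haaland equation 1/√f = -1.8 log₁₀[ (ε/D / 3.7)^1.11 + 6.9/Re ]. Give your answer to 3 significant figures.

Re = ρVD/μ = 790·5.97·0.0174/0.00129 = 6.362e+04.
Re > 4000 → turbulent. ε/D = 3.4e-05/0.0174 = 0.00195; Haaland: 1/√f = -1.8 log₁₀[0.00023 + 0.000108] = 6.246, so f = 0.02563.

f ≈ 0.0256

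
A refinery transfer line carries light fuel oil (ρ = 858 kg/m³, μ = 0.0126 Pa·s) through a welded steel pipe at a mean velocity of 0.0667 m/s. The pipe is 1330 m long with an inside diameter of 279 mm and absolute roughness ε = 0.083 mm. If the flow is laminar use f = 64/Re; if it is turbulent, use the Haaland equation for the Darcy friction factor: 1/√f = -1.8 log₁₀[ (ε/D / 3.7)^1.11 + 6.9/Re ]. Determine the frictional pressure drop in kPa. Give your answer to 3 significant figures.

ΔP ≈ 0.460 kPa

Reynolds number Re = ρVD/μ = 858 · 0.0667 · 0.279 / 0.0126 = 1267.
Re < 2300 → laminar flow, so f = 64/Re = 64/1267 = 0.0505 (the turbulent correlation is not needed).
Darcy-Weisbach: ΔP = f(L/D)(ρV²/2) = 0.0505·(1330/0.279)·(858·0.0667²/2) = 0.0505·4767·1.909 = 459.5 Pa.
ΔP = 459.5 Pa = 0.460 kPa.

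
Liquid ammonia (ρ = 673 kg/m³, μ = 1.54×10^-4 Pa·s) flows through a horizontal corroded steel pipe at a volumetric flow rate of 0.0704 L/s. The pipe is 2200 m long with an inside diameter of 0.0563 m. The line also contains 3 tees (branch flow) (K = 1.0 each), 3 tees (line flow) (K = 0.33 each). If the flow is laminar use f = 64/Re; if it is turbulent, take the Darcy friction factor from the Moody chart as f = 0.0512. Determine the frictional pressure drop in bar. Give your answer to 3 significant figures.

Q = 0.0704 L/s = 0.0704/1000 = 7.04e-05 m³/s.
Cross-sectional area A = πD²/4 = π(0.0563)²/4 = 0.002489 m²; mean velocity V = Q/A = 7.04e-05/0.002489 = 0.02828 m/s.
Reynolds number Re = ρVD/μ = 673 · 0.02828 · 0.0563 / 0.000154 = 6958.
Re > 4000 → turbulent; use the Moody-chart value f = 0.0512.
Total minor-loss coefficient ΣK = 3·1 + 3·0.33 = 3.99.
ΔP = [f·L/D + ΣK]·(ρV²/2) = [0.0512·2200/0.0563 + 3.99]·(673·0.02828²/2) = [2001 + 3.99]·0.2691 = 539.5 Pa.
ΔP = 539.5 Pa = 0.00539 bar.

ΔP ≈ 0.00539 bar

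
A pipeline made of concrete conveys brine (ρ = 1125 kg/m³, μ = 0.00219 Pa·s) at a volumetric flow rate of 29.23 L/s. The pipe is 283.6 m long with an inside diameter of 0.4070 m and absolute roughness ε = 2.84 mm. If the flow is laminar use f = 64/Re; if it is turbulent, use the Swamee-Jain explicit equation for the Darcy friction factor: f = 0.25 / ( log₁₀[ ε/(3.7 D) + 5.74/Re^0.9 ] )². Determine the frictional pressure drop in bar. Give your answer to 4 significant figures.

Q = 29.23 L/s = 29.23/1000 = 0.02923 m³/s.
Cross-sectional area A = πD²/4 = π(0.407)²/4 = 0.1301 m²; mean velocity V = Q/A = 0.02923/0.1301 = 0.2247 m/s.
Reynolds number Re = ρVD/μ = 1125 · 0.2247 · 0.407 / 0.00219 = 4.697e+04.
Re > 4000 → turbulent. Relative roughness ε/D = 0.00284/0.407 = 0.00698. Swamee-Jain: f = 0.25/(log₁₀[0.00698/3.7 + 5.74/4.697e+04^0.9])² = 0.25/(log₁₀[0.00189 + 0.000358])² = 0.25/(-2.649)² = 0.03563.
Darcy-Weisbach: ΔP = f(L/D)(ρV²/2) = 0.03563·(283.6/0.407)·(1125·0.2247²/2) = 0.03563·696.8·28.39 = 704.9 Pa.
ΔP = 704.9 Pa = 0.007049 bar.

ΔP ≈ 0.007049 bar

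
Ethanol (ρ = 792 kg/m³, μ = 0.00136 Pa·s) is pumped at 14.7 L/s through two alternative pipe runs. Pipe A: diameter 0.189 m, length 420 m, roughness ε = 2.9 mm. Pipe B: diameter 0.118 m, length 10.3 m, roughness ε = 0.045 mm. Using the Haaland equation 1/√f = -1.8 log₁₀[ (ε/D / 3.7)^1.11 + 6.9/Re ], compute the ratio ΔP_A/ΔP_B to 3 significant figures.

ΔP_A/ΔP_B ≈ 8.78

Pipe A: V = Q/A = 0.0147/0.02806 = 0.524 m/s; Re = 5.767e+04; ε/D = 0.0153; Haaland → f = 0.04489; ΔP_A = f(L/D)(ρV²/2) = 1.085e+04 Pa.
Pipe B: V = Q/A = 0.0147/0.01094 = 1.344 m/s; Re = 9.237e+04; ε/D = 0.000381; Haaland → f = 0.01978; ΔP_B = f(L/D)(ρV²/2) = 1236 Pa.
ΔP_A/ΔP_B = 1.085e+04/1236 = 8.78.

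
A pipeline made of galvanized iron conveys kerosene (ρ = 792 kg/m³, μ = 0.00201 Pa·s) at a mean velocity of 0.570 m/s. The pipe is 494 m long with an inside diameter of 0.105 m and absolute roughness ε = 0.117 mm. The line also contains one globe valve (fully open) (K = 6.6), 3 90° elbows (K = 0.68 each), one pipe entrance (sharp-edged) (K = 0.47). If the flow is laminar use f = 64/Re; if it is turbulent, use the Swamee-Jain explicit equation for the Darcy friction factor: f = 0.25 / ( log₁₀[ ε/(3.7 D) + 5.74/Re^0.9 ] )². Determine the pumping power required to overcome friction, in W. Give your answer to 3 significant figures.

Reynolds number Re = ρVD/μ = 792 · 0.57 · 0.105 / 0.00201 = 2.358e+04.
Re > 4000 → turbulent. Relative roughness ε/D = 0.000117/0.105 = 0.00111. Swamee-Jain: f = 0.25/(log₁₀[0.00111/3.7 + 5.74/2.358e+04^0.9])² = 0.25/(log₁₀[0.000301 + 0.000666])² = 0.25/(-3.014)² = 0.02751.
Total minor-loss coefficient ΣK = 1·6.6 + 3·0.68 + 1·0.47 = 9.11.
ΔP = [f·L/D + ΣK]·(ρV²/2) = [0.02751·494/0.105 + 9.11]·(792·0.57²/2) = [129.4 + 9.11]·128.7 = 1.783e+04 Pa.
Q = V·A = 0.57·0.008659 = 0.004936 m³/s.
Pumping power P = QΔP = 0.004936·1.783e+04 = 87.98 W = 88.0 W.

P ≈ 88.0 W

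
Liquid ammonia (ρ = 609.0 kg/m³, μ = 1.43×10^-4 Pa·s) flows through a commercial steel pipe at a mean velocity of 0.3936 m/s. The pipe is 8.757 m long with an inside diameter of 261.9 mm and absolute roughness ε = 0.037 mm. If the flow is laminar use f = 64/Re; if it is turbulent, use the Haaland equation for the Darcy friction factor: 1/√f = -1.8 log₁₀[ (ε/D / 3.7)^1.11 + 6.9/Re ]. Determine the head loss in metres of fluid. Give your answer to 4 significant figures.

Reynolds number Re = ρVD/μ = 609 · 0.3936 · 0.2619 / 0.000143 = 4.39e+05.
Re > 4000 → turbulent. Relative roughness ε/D = 3.7e-05/0.2619 = 0.000141. Haaland: 1/√f = -1.8 log₁₀[(0.000141/3.7)^1.11 + 6.9/4.39e+05] = -1.8 log₁₀[1.25e-05 + 1.57e-05] = 8.19, so f = 0.01491.
Darcy-Weisbach: ΔP = f(L/D)(ρV²/2) = 0.01491·(8.757/0.2619)·(609·0.3936²/2) = 0.01491·33.44·47.17 = 23.52 Pa.
Head loss h_f = ΔP/(ρg) = 23.52/(609·9.81) = 0.003936 m.

h_f ≈ 0.003936 m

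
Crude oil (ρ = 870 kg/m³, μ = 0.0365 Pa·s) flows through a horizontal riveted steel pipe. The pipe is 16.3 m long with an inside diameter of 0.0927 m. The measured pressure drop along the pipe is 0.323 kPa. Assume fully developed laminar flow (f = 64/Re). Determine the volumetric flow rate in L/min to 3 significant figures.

For laminar flow, f = 64/Re with Re = ρVD/μ, so Darcy-Weisbach reduces to ΔP = 32μLV/D². Solving for V: V = ΔP·D²/(32μL) = 323·(0.0927)²/(32·0.0365·16.3) = 0.1458 m/s.
Check: Re = ρVD/μ = 870·0.1458·0.0927/0.0365 = 322.1 < 2300, so the laminar assumption holds.
Q = V·A = 0.1458·(π/4·0.0927²) = 0.000984 m³/s = 59.0 L/min.

Q ≈ 59.0 L/min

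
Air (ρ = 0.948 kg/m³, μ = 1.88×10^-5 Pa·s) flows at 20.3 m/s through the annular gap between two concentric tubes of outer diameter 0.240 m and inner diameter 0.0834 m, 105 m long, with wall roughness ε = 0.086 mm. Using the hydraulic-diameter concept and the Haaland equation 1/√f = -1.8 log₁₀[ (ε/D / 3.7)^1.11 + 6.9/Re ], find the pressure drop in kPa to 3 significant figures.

ΔP ≈ 2.52 kPa

Hydraulic diameter D_h = 4A/P = D_o - D_i = 0.24 - 0.0834 = 0.1566 m.
Re = ρVD_h/μ = 0.948·20.3·0.1566/1.88e-05 = 1.603e+05.
ε/D_h = 8.6e-05/0.1566 = 0.000549; Haaland gives 1/√f = -1.8 log₁₀[5.63e-05+4.3e-05] = 7.205, so f = 0.01926.
ΔP = f(L/D_h)(ρV²/2) = 0.01926·105/0.1566·195.3 = 2523 Pa.
ΔP = 2.52 kPa.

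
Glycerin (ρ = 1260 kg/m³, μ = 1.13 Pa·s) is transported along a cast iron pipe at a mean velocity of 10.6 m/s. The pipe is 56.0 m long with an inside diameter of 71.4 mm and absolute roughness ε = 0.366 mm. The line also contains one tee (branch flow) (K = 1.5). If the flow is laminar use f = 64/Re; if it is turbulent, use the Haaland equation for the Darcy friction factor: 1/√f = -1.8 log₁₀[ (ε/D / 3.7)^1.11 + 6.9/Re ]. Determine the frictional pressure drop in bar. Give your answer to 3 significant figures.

ΔP ≈ 43.2 bar

Reynolds number Re = ρVD/μ = 1260 · 10.6 · 0.0714 / 1.13 = 843.9.
Re < 2300 → laminar flow, so f = 64/Re = 64/843.9 = 0.07584 (the turbulent correlation is not needed).
Total minor-loss coefficient ΣK = 1·1.5 = 1.5.
ΔP = [f·L/D + ΣK]·(ρV²/2) = [0.07584·56/0.0714 + 1.5]·(1260·10.6²/2) = [59.48 + 1.5]·7.079e+04 = 4.317e+06 Pa.
ΔP = 4.317e+06 Pa = 43.2 bar.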